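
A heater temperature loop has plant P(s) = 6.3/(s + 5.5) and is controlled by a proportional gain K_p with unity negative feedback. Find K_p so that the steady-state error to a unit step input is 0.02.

The loop is type 0, so e_ss(step) = 1/(1 + K_pos) with K_pos = K_p·P(0).
P(0) = 1.145. Require 1/(1 + K_p·1.145) = 0.02, so 1 + 1.145·K_p = 50.
K_p = (50 − 1)/1.145 = 42.8.

K_p = 42.8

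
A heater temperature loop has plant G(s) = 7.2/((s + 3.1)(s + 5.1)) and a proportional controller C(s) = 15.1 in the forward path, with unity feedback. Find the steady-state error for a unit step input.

The loop is type 0. Static position error constant K_pos = C(0)·G(0) = 15.1·0.4554 = 6.877.
Steady-state error to a unit step: e_ss = 1/(1+K_pos) = 1/7.877 = 0.127.

0.127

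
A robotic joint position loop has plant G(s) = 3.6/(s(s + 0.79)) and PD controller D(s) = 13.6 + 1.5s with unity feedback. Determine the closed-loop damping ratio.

Forward path: (13.6 + 1.5s)·3.6/(s(s+0.79)). The closed-loop characteristic equation is s² + (0.79 + 3.6·1.5)s + 3.6·13.6 = 0.
That is s² + 6.19s + 48.96 = 0, so ω_n = 6.997 rad/s and ζ = 6.19/(2·6.997) = 0.4423.

ζ = 0.442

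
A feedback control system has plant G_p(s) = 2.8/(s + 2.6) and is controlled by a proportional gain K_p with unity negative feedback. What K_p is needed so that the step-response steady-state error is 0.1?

For a type-0 loop with proportional control, e_ss = 1/(1 + K_p·G_p(0)).
G_p(0) = 1.077. Require 1/(1 + K_p·1.077) = 0.1, so 1 + 1.077·K_p = 10.
K_p = (10 − 1)/1.077 = 8.36.

K_p = 8.36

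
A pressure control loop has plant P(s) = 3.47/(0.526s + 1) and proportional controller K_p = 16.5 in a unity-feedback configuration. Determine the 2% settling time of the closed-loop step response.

Closed loop: T(s) = K_p·P/(1+K_p·P) = 57.26/(0.526s + 1 + 57.26), with pole at s = −(1 + 57.26)/0.526 = −110.8.
τ = 1/110.8 = 0.009029 s, so 2% settling time ≈ 4τ = 0.0361 s.

T_s ≈ 0.0361 s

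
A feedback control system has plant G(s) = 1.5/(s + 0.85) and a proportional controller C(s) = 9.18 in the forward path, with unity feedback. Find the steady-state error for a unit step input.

The loop is type 0. Static position error constant K_pos = C(0)·G(0) = 9.18·1.765 = 16.2.
Steady-state error to a unit step: e_ss = 1/(1+K_pos) = 1/17.2 = 0.0581.

0.0581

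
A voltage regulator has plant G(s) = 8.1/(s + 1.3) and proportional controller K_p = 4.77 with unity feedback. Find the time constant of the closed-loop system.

Closed-loop transfer function: T(s) = K_p·G(s)/(1 + K_p·G(s)) = 38.64/(s + 1.3 + 38.64) = 38.64/(s + 39.94).
Time constant τ = 1/39.94 = 0.025 s.

τ = 0.025 s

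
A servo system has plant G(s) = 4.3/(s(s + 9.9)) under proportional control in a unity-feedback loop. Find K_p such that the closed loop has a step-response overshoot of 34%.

K_p = 54

From %OS = 100·exp(−πζ/√(1−ζ²)) = 34%, ζ = −ln(0.34)/√(π²+ln²(0.34)) = 0.3248.
Characteristic equation s² + 9.9s + 4.3K_p = 0 gives ζ = 9.9/(2√(4.3K_p)).
Setting ζ = 0.3248: √(4.3K_p) = 9.9/(2·0.3248) = 15.24, so K_p = 232.3/4.3 = 54.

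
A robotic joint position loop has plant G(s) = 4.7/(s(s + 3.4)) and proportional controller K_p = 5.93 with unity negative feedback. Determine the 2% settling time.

From 1 + K_pG(s) = 0: s² + 3.4s + 27.87 = 0 ⇒ ω_n = 5.279, ζ = 0.322.
2% settling time T_s ≈ 4/(ζω_n) = 4/1.7 = 2.35 s.

T_s ≈ 2.35 s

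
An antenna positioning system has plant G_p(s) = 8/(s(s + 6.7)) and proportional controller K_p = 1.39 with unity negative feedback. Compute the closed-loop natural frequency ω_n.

The closed-loop denominator is s(s+6.7) + 1.39·8 = s² + 6.7s + 11.12.
So ω_n² = 11.12 ⇒ ω_n = 3.335 rad/s, and ζ = 6.7/(2ω_n) = 1.

ω_n = 3.33 rad/s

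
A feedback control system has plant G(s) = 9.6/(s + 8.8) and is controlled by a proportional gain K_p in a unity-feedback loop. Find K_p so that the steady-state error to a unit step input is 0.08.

K_p = 10.5

For a type-0 loop with proportional control, e_ss = 1/(1 + K_p·G(0)).
G(0) = 1.091. Require 1/(1 + K_p·1.091) = 0.08, so 1 + 1.091·K_p = 12.5.
K_p = (12.5 − 1)/1.091 = 10.5.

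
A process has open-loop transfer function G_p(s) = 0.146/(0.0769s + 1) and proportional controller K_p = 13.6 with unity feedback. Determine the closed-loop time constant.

τ = 0.0258 s

Closed loop: T(s) = K_p·G_p/(1+K_p·G_p) = 1.986/(0.0769s + 1 + 1.986), with pole at s = −(1 + 1.986)/0.0769 = −38.82.
Closed-loop time constant τ = 1/38.82 = 0.0258 s.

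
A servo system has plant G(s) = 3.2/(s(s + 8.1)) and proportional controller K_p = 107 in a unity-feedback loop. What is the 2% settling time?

T_s ≈ 0.988 s

From 1 + K_pG(s) = 0: s² + 8.1s + 342.4 = 0 ⇒ ω_n = 18.5, ζ = 0.2189.
2% settling time T_s ≈ 4/(ζω_n) = 4/4.05 = 0.988 s.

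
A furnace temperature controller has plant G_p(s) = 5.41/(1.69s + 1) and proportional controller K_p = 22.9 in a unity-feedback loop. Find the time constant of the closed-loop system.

τ = 0.0135 s

Closed loop: T(s) = K_p·G_p/(1+K_p·G_p) = 123.9/(1.69s + 1 + 123.9), with pole at s = −(1 + 123.9)/1.69 = −73.9.
Closed-loop time constant τ = 1/73.9 = 0.0135 s.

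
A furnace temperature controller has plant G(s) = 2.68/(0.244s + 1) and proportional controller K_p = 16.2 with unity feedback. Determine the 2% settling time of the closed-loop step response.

T_s ≈ 0.022 s

Closed loop: T(s) = K_p·G/(1+K_p·G) = 43.42/(0.244s + 1 + 43.42), with pole at s = −(1 + 43.42)/0.244 = −182.
τ = 1/182 = 0.005494 s, so 2% settling time ≈ 4τ = 0.022 s.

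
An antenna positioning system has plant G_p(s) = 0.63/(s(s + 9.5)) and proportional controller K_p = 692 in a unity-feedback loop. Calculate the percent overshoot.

48%

Closed-loop characteristic equation: s² + 9.5s + 436 = 0, so ω_n = 20.88 rad/s and ζ = 9.5/(2·20.88) = 0.2275.
%OS = 100·exp(−πζ/√(1−ζ²)) = 100·exp(−π·0.2275/√0.9482) = 48%.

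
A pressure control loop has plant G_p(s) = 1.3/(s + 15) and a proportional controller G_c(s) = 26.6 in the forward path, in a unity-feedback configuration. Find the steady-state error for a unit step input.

0.303

The loop is type 0. Static position error constant K_pos = G_c(0)·G_p(0) = 26.6·0.08667 = 2.305.
Steady-state error to a unit step: e_ss = 1/(1+K_pos) = 1/3.305 = 0.303.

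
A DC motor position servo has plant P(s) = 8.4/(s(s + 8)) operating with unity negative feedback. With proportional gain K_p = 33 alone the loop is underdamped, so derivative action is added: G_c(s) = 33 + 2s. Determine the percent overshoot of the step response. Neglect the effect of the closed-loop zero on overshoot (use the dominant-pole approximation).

3%

Forward path: (33 + 2s)·8.4/(s(s+8)). The closed-loop characteristic equation is s² + (8 + 8.4·2)s + 8.4·33 = 0.
That is s² + 24.8s + 277.2 = 0, so ω_n = 16.65 rad/s and ζ = 24.8/(2·16.65) = 0.7448.
%OS = 100·exp(−πζ/√(1−ζ²)) = 3%.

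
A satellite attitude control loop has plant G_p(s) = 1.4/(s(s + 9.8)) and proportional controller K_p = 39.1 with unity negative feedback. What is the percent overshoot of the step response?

6.22%

Closed-loop characteristic equation: s² + 9.8s + 54.74 = 0, so ω_n = 7.399 rad/s and ζ = 9.8/(2·7.399) = 0.6623.
%OS = 100·exp(−πζ/√(1−ζ²)) = 100·exp(−π·0.6623/√0.5614) = 6.22%.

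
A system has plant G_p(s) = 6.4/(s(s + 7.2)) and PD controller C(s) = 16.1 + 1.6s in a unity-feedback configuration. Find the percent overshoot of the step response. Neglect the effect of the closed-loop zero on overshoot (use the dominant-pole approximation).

Forward path: (16.1 + 1.6s)·6.4/(s(s+7.2)). The closed-loop characteristic equation is s² + (7.2 + 6.4·1.6)s + 6.4·16.1 = 0.
That is s² + 17.44s + 103 = 0, so ω_n = 10.15 rad/s and ζ = 17.44/(2·10.15) = 0.859.
%OS = 100·exp(−πζ/√(1−ζ²)) = 0.513%.

0.513%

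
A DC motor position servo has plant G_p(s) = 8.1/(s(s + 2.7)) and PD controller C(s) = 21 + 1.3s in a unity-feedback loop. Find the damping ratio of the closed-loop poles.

ζ = 0.507

Forward path: (21 + 1.3s)·8.1/(s(s+2.7)). The closed-loop characteristic equation is s² + (2.7 + 8.1·1.3)s + 8.1·21 = 0.
That is s² + 13.23s + 170.1 = 0, so ω_n = 13.04 rad/s and ζ = 13.23/(2·13.04) = 0.5072.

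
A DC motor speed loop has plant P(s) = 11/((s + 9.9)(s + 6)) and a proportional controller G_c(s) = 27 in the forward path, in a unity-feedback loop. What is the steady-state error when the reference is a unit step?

The loop is type 0. Static position error constant K_pos = G_c(0)·P(0) = 27·0.1852 = 5.
Steady-state error to a unit step: e_ss = 1/(1+K_pos) = 1/6 = 0.167.

0.167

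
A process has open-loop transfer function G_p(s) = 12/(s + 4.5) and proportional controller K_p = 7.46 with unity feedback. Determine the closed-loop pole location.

s = -94.02

Closed-loop transfer function: T(s) = K_p·G_p(s)/(1 + K_p·G_p(s)) = 89.52/(s + 4.5 + 89.52) = 89.52/(s + 94.02).
The closed-loop pole is at s = −94.02.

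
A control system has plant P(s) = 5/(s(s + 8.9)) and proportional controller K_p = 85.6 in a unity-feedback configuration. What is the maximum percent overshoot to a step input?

50.1%

The closed-loop denominator s² + 8.9s + 428 gives ω_n = √428 = 20.69 and ζ = 8.9/(2ω_n) = 0.2151.
%OS = 100·exp(−πζ/√(1−ζ²)) = 100·exp(−π·0.2151/√0.9537) = 50.1%.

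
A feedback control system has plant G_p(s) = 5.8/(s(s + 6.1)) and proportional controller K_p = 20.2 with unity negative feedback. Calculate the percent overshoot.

39.7%

Closed-loop characteristic equation: s² + 6.1s + 117.2 = 0, so ω_n = 10.82 rad/s and ζ = 6.1/(2·10.82) = 0.2818.
%OS = 100·exp(−πζ/√(1−ζ²)) = 100·exp(−π·0.2818/√0.9206) = 39.7%.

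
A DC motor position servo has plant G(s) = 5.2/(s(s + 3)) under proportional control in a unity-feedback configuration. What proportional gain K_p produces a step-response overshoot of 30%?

From %OS = 100·exp(−πζ/√(1−ζ²)) = 30%, ζ = −ln(0.3)/√(π²+ln²(0.3)) = 0.3579.
Characteristic equation s² + 3s + 5.2K_p = 0 gives ζ = 3/(2√(5.2K_p)).
Setting ζ = 0.3579: √(5.2K_p) = 3/(2·0.3579) = 4.192, so K_p = 17.57/5.2 = 3.38.

K_p = 3.38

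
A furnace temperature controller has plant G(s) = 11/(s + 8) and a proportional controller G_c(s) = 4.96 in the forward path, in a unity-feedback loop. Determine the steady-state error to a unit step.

0.128

The loop is type 0. Static position error constant K_pos = G_c(0)·G(0) = 4.96·1.375 = 6.82.
Steady-state error to a unit step: e_ss = 1/(1+K_pos) = 1/7.82 = 0.128.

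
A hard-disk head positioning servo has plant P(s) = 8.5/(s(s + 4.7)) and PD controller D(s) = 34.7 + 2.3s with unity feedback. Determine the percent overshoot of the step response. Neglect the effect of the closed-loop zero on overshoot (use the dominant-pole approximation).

Forward path: (34.7 + 2.3s)·8.5/(s(s+4.7)). The closed-loop characteristic equation is s² + (4.7 + 8.5·2.3)s + 8.5·34.7 = 0.
That is s² + 24.25s + 295 = 0, so ω_n = 17.17 rad/s and ζ = 24.25/(2·17.17) = 0.706.
%OS = 100·exp(−πζ/√(1−ζ²)) = 4.36%.

4.36%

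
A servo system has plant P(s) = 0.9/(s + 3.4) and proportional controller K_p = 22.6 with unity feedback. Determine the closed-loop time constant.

τ = 0.0421 s

Closed-loop transfer function: T(s) = K_p·P(s)/(1 + K_p·P(s)) = 20.34/(s + 3.4 + 20.34) = 20.34/(s + 23.74).
Time constant τ = 1/23.74 = 0.0421 s.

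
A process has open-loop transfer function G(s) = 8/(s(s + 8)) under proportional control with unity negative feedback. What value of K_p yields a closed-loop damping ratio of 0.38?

K_p = 13.9

Closed-loop characteristic equation: s² + 8s + K_p·8 = 0.
So ω_n = √(8K_p) and 2ζω_n = 8, giving ζ = 8/(2√(8K_p)).
Setting ζ = 0.38: √(8K_p) = 8/(2·0.38) = 10.53, so K_p = 110.8/8 = 13.9.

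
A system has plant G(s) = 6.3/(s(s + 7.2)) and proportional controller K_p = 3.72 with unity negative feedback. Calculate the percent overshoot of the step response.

3.04%

The closed-loop denominator s² + 7.2s + 23.44 gives ω_n = √23.44 = 4.841 and ζ = 7.2/(2ω_n) = 0.7436.
%OS = 100·exp(−πζ/√(1−ζ²)) = 100·exp(−π·0.7436/√0.447) = 3.04%.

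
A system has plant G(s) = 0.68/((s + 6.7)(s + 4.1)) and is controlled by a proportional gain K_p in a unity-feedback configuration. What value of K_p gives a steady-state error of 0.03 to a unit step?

For a type-0 loop with proportional control, e_ss = 1/(1 + K_p·G(0)).
G(0) = 0.02475. Require 1/(1 + K_p·0.02475) = 0.03, so 1 + 0.02475·K_p = 33.33.
K_p = (33.33 − 1)/0.02475 = 1310.

K_p = 1310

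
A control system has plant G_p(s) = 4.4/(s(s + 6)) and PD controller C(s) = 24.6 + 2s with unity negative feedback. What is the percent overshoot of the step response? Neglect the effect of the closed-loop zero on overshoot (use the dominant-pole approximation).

4.16%

Forward path: (24.6 + 2s)·4.4/(s(s+6)). The closed-loop characteristic equation is s² + (6 + 4.4·2)s + 4.4·24.6 = 0.
That is s² + 14.8s + 108.2 = 0, so ω_n = 10.4 rad/s and ζ = 14.8/(2·10.4) = 0.7113.
%OS = 100·exp(−πζ/√(1−ζ²)) = 4.16%.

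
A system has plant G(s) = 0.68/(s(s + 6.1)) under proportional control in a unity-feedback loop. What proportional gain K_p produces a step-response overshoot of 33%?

K_p = 124

From %OS = 100·exp(−πζ/√(1−ζ²)) = 33%, ζ = −ln(0.33)/√(π²+ln²(0.33)) = 0.3328.
Characteristic equation s² + 6.1s + 0.68K_p = 0 gives ζ = 6.1/(2√(0.68K_p)).
Setting ζ = 0.3328: √(0.68K_p) = 6.1/(2·0.3328) = 9.165, so K_p = 84/0.68 = 124.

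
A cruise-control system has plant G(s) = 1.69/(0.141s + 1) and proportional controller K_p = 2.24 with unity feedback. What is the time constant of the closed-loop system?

Closed loop: T(s) = K_p·G/(1+K_p·G) = 3.786/(0.141s + 1 + 3.786), with pole at s = −(1 + 3.786)/0.141 = −33.94.
Closed-loop time constant τ = 1/33.94 = 0.0295 s.

τ = 0.0295 s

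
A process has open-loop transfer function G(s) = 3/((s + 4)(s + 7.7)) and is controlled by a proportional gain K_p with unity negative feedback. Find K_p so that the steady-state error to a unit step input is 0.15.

For a type-0 loop with proportional control, e_ss = 1/(1 + K_p·G(0)).
G(0) = 0.0974. Require 1/(1 + K_p·0.0974) = 0.15, so 1 + 0.0974·K_p = 6.667.
K_p = (6.667 − 1)/0.0974 = 58.2.

K_p = 58.2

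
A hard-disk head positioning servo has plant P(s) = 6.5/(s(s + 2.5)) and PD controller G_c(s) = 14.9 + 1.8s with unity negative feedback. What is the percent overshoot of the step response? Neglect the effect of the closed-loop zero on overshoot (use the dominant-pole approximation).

3.79%

Forward path: (14.9 + 1.8s)·6.5/(s(s+2.5)). The closed-loop characteristic equation is s² + (2.5 + 6.5·1.8)s + 6.5·14.9 = 0.
That is s² + 14.2s + 96.85 = 0, so ω_n = 9.841 rad/s and ζ = 14.2/(2·9.841) = 0.7215.
%OS = 100·exp(−πζ/√(1−ζ²)) = 3.79%.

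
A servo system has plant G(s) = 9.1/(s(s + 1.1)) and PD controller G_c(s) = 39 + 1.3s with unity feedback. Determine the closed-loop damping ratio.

ζ = 0.343

Forward path: (39 + 1.3s)·9.1/(s(s+1.1)). The closed-loop characteristic equation is s² + (1.1 + 9.1·1.3)s + 9.1·39 = 0.
That is s² + 12.93s + 354.9 = 0, so ω_n = 18.84 rad/s and ζ = 12.93/(2·18.84) = 0.3432.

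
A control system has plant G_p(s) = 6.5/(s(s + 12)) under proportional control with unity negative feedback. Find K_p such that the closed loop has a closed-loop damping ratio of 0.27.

K_p = 76

Closed-loop characteristic equation: s² + 12s + K_p·6.5 = 0.
So ω_n = √(6.5K_p) and 2ζω_n = 12, giving ζ = 12/(2√(6.5K_p)).
Setting ζ = 0.27: √(6.5K_p) = 12/(2·0.27) = 22.22, so K_p = 493.8/6.5 = 76.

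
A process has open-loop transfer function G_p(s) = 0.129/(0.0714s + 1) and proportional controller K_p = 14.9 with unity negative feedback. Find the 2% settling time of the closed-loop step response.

T_s ≈ 0.0977 s

Closed loop: T(s) = K_p·G_p/(1+K_p·G_p) = 1.922/(0.0714s + 1 + 1.922), with pole at s = −(1 + 1.922)/0.0714 = −40.93.
τ = 1/40.93 = 0.02443 s, so 2% settling time ≈ 4τ = 0.0977 s.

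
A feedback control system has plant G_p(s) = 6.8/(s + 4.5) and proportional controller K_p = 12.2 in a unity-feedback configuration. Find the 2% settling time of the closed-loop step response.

T_s ≈ 0.0457 s

Closed-loop transfer function: T(s) = K_p·G_p(s)/(1 + K_p·G_p(s)) = 82.96/(s + 4.5 + 82.96) = 82.96/(s + 87.46).
Time constant τ = 1/87.46 = 0.01143 s, so the 2% settling time is about 4τ = 0.0457 s.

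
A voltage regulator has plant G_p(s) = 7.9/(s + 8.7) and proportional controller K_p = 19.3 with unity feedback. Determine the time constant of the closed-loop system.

τ = 0.0062 s

Closed-loop transfer function: T(s) = K_p·G_p(s)/(1 + K_p·G_p(s)) = 152.5/(s + 8.7 + 152.5) = 152.5/(s + 161.2).
Time constant τ = 1/161.2 = 0.0062 s.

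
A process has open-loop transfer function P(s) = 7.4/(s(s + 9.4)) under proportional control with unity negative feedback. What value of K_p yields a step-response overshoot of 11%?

From %OS = 100·exp(−πζ/√(1−ζ²)) = 11%, ζ = −ln(0.11)/√(π²+ln²(0.11)) = 0.5749.
Characteristic equation s² + 9.4s + 7.4K_p = 0 gives ζ = 9.4/(2√(7.4K_p)).
Setting ζ = 0.5749: √(7.4K_p) = 9.4/(2·0.5749) = 8.176, so K_p = 66.84/7.4 = 9.03.

K_p = 9.03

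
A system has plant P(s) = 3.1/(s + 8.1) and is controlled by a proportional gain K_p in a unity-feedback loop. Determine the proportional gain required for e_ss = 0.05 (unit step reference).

For a type-0 loop with proportional control, e_ss = 1/(1 + K_p·P(0)).
P(0) = 0.3827. Require 1/(1 + K_p·0.3827) = 0.05, so 1 + 0.3827·K_p = 20.
K_p = (20 − 1)/0.3827 = 49.6.

K_p = 49.6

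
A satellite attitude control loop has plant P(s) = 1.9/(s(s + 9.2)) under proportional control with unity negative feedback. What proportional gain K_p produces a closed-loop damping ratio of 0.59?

Closed-loop characteristic equation: s² + 9.2s + K_p·1.9 = 0.
So ω_n = √(1.9K_p) and 2ζω_n = 9.2, giving ζ = 9.2/(2√(1.9K_p)).
Setting ζ = 0.59: √(1.9K_p) = 9.2/(2·0.59) = 7.797, so K_p = 60.79/1.9 = 32.

K_p = 32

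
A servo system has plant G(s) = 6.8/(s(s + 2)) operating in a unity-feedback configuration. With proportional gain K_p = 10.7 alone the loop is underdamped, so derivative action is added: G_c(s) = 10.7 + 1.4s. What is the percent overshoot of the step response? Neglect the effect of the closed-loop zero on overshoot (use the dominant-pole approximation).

5.63%

Forward path: (10.7 + 1.4s)·6.8/(s(s+2)). The closed-loop characteristic equation is s² + (2 + 6.8·1.4)s + 6.8·10.7 = 0.
That is s² + 11.52s + 72.76 = 0, so ω_n = 8.53 rad/s and ζ = 11.52/(2·8.53) = 0.6753.
%OS = 100·exp(−πζ/√(1−ζ²)) = 5.63%.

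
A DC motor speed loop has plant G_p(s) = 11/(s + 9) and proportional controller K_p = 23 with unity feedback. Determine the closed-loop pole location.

s = -262

Closed-loop transfer function: T(s) = K_p·G_p(s)/(1 + K_p·G_p(s)) = 253/(s + 9 + 253) = 253/(s + 262).
The closed-loop pole is at s = −262.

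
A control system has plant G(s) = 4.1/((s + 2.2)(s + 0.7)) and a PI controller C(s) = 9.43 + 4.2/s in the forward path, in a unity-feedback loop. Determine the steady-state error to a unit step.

0

The open loop C(s)G(s) has a pole at the origin (type 1), so the static position error constant is infinite and e_ss = 1/(1+∞) = 0.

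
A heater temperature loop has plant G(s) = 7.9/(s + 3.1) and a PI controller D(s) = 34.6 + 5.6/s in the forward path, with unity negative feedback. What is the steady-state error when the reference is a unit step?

0

The open loop D(s)G(s) has a pole at the origin (type 1), so the static position error constant is infinite and e_ss = 1/(1+∞) = 0.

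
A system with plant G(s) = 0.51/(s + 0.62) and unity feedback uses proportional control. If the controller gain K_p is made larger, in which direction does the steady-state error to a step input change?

decrease

e_ss = 1/(1 + K_p·G(0)); a larger K_p raises the denominator, so e_ss decreases.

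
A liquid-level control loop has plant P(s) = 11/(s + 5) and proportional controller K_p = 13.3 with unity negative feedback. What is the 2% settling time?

Closed-loop transfer function: T(s) = K_p·P(s)/(1 + K_p·P(s)) = 146.3/(s + 5 + 146.3) = 146.3/(s + 151.3).
Time constant τ = 1/151.3 = 0.006609 s, so the 2% settling time is about 4τ = 0.0264 s.

T_s ≈ 0.0264 s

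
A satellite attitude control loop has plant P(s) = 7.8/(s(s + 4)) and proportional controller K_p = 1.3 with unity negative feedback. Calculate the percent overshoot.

7.92%

From 1 + K_pP(s) = 0: s² + 4s + 10.14 = 0 ⇒ ω_n = 3.184, ζ = 0.6281.
%OS = 100·exp(−πζ/√(1−ζ²)) = 100·exp(−π·0.6281/√0.6055) = 7.92%.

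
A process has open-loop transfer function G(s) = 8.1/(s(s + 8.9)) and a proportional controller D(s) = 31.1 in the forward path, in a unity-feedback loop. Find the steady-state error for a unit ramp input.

0.0353

The loop has one pole at the origin (type 1). Velocity error constant K_v = lim_{s→0} s·D(s)G(s) = 31.1·8.1/8.9 = 28.3.
Steady-state error to a unit ramp: e_ss = 1/K_v = 0.0353.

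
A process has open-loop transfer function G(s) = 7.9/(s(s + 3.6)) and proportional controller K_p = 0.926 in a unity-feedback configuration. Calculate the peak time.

T_p = 1.56 s

Closed-loop characteristic equation: s² + 3.6s + 7.315 = 0, so ω_n = 2.705 rad/s and ζ = 3.6/(2·2.705) = 0.6655.
Damped frequency ω_d = ω_n√(1−ζ²) = 2.019 rad/s, so peak time T_p = π/ω_d = 1.56 s.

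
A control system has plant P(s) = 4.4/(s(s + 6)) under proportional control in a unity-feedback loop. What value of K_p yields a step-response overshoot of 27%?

K_p = 13.8

From %OS = 100·exp(−πζ/√(1−ζ²)) = 27%, ζ = −ln(0.27)/√(π²+ln²(0.27)) = 0.3847.
Characteristic equation s² + 6s + 4.4K_p = 0 gives ζ = 6/(2√(4.4K_p)).
Setting ζ = 0.3847: √(4.4K_p) = 6/(2·0.3847) = 7.798, so K_p = 60.81/4.4 = 13.8.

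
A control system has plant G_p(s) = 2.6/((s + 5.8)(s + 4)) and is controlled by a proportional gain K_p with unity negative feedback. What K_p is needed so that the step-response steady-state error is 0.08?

For a type-0 loop with proportional control, e_ss = 1/(1 + K_p·G_p(0)).
G_p(0) = 0.1121. Require 1/(1 + K_p·0.1121) = 0.08, so 1 + 0.1121·K_p = 12.5.
K_p = (12.5 − 1)/0.1121 = 103.

K_p = 103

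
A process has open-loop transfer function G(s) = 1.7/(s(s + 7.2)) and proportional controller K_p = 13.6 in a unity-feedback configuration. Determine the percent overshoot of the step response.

The closed-loop denominator s² + 7.2s + 23.12 gives ω_n = √23.12 = 4.808 and ζ = 7.2/(2ω_n) = 0.7487.
%OS = 100·exp(−πζ/√(1−ζ²)) = 100·exp(−π·0.7487/√0.4394) = 2.88%.

2.88%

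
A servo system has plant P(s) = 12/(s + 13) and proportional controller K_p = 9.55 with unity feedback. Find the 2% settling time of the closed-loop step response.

Closed-loop transfer function: T(s) = K_p·P(s)/(1 + K_p·P(s)) = 114.6/(s + 13 + 114.6) = 114.6/(s + 127.6).
Time constant τ = 1/127.6 = 0.007837 s, so the 2% settling time is about 4τ = 0.0313 s.

T_s ≈ 0.0313 s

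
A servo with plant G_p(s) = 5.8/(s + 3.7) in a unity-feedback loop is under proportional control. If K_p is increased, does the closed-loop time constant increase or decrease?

decrease

Closed-loop pole is at s = −(3.7+K_p·5.8); larger K_p moves it further left, so τ = 1/(3.7+K_p·5.8) decreases.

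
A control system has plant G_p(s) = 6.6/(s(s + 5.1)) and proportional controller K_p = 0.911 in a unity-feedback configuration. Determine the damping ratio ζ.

ζ = 1.04

With unity feedback the closed-loop characteristic equation is s² + 5.1s + 0.911·6.6 = s² + 5.1s + 6.013 = 0.
So ω_n² = 6.013 ⇒ ω_n = 2.452 rad/s, and ζ = 5.1/(2ω_n) = 1.04.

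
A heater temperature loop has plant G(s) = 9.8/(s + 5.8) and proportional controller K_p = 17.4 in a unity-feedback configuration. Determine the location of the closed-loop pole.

Closed-loop transfer function: T(s) = K_p·G(s)/(1 + K_p·G(s)) = 170.5/(s + 5.8 + 170.5) = 170.5/(s + 176.3).
The closed-loop pole is at s = −176.3.

s = -176.3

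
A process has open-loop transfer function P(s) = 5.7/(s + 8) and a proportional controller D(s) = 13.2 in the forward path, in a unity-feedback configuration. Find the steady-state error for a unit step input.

0.0961

The loop is type 0. Static position error constant K_pos = D(0)·P(0) = 13.2·0.7125 = 9.405.
Steady-state error to a unit step: e_ss = 1/(1+K_pos) = 1/10.4 = 0.0961.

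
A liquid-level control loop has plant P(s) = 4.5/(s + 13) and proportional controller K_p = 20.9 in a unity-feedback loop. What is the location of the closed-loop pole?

Closed-loop transfer function: T(s) = K_p·P(s)/(1 + K_p·P(s)) = 94.05/(s + 13 + 94.05) = 94.05/(s + 107).
The closed-loop pole is at s = −107.

s = -107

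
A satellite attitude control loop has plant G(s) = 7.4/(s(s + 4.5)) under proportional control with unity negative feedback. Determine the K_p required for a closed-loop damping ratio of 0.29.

Closed-loop characteristic equation: s² + 4.5s + K_p·7.4 = 0.
So ω_n = √(7.4K_p) and 2ζω_n = 4.5, giving ζ = 4.5/(2√(7.4K_p)).
Setting ζ = 0.29: √(7.4K_p) = 4.5/(2·0.29) = 7.759, so K_p = 60.2/7.4 = 8.13.

K_p = 8.13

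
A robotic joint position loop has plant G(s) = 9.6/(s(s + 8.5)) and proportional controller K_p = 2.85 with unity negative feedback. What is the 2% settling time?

Closed-loop characteristic equation: s² + 8.5s + 27.36 = 0, so ω_n = 5.231 rad/s and ζ = 8.5/(2·5.231) = 0.8125.
2% settling time T_s ≈ 4/(ζω_n) = 4/4.25 = 0.941 s.

T_s ≈ 0.941 s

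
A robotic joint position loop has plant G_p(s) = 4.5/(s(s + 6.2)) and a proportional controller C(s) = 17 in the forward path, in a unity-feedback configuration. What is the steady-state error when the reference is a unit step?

The open loop C(s)G_p(s) has a pole at the origin (type 1), so the static position error constant is infinite and e_ss = 1/(1+∞) = 0.

0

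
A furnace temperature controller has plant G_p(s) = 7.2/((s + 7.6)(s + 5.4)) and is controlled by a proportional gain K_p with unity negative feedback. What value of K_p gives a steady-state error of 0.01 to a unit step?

For a type-0 loop with proportional control, e_ss = 1/(1 + K_p·G_p(0)).
G_p(0) = 0.1754. Require 1/(1 + K_p·0.1754) = 0.01, so 1 + 0.1754·K_p = 100.
K_p = (100 − 1)/0.1754 = 564.

K_p = 564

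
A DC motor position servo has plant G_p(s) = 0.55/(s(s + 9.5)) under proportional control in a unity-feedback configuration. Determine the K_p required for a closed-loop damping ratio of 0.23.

Closed-loop characteristic equation: s² + 9.5s + K_p·0.55 = 0.
So ω_n = √(0.55K_p) and 2ζω_n = 9.5, giving ζ = 9.5/(2√(0.55K_p)).
Setting ζ = 0.23: √(0.55K_p) = 9.5/(2·0.23) = 20.65, so K_p = 426.5/0.55 = 775.

K_p = 775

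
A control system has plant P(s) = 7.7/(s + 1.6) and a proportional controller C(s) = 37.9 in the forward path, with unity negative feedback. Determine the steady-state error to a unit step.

0.00545

The loop is type 0. Static position error constant K_pos = C(0)·P(0) = 37.9·4.812 = 182.4.
Steady-state error to a unit step: e_ss = 1/(1+K_pos) = 1/183.4 = 0.00545.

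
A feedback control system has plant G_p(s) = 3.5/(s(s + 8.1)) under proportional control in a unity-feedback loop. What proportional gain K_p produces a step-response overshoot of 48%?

K_p = 90.5

From %OS = 100·exp(−πζ/√(1−ζ²)) = 48%, ζ = −ln(0.48)/√(π²+ln²(0.48)) = 0.2275.
Characteristic equation s² + 8.1s + 3.5K_p = 0 gives ζ = 8.1/(2√(3.5K_p)).
Setting ζ = 0.2275: √(3.5K_p) = 8.1/(2·0.2275) = 17.8, so K_p = 316.9/3.5 = 90.5.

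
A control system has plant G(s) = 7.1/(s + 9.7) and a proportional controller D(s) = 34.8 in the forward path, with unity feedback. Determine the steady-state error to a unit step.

0.0378

The loop is type 0. Static position error constant K_pos = D(0)·G(0) = 34.8·0.732 = 25.47.
Steady-state error to a unit step: e_ss = 1/(1+K_pos) = 1/26.47 = 0.0378.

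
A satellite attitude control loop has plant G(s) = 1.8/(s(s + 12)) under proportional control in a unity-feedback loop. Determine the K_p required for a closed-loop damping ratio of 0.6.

K_p = 55.6

Closed-loop characteristic equation: s² + 12s + K_p·1.8 = 0.
So ω_n = √(1.8K_p) and 2ζω_n = 12, giving ζ = 12/(2√(1.8K_p)).
Setting ζ = 0.6: √(1.8K_p) = 12/(2·0.6) = 10, so K_p = 100/1.8 = 55.6.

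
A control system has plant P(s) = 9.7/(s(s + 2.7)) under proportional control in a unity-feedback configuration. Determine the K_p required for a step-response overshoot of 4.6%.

K_p = 0.383

From %OS = 100·exp(−πζ/√(1−ζ²)) = 4.6%, ζ = −ln(0.046)/√(π²+ln²(0.046)) = 0.7.
Characteristic equation s² + 2.7s + 9.7K_p = 0 gives ζ = 2.7/(2√(9.7K_p)).
Setting ζ = 0.7: √(9.7K_p) = 2.7/(2·0.7) = 1.929, so K_p = 3.72/9.7 = 0.383.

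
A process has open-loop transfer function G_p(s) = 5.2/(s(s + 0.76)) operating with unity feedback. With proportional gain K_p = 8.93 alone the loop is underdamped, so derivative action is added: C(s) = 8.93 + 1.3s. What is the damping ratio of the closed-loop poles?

Forward path: (8.93 + 1.3s)·5.2/(s(s+0.76)). The closed-loop characteristic equation is s² + (0.76 + 5.2·1.3)s + 5.2·8.93 = 0.
That is s² + 7.52s + 46.44 = 0, so ω_n = 6.814 rad/s and ζ = 7.52/(2·6.814) = 0.5518.

ζ = 0.552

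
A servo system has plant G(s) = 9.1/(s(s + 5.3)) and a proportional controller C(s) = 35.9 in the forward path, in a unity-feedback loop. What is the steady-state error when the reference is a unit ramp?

0.0162

The loop has one pole at the origin (type 1). Velocity error constant K_v = lim_{s→0} s·C(s)G(s) = 35.9·9.1/5.3 = 61.64.
Steady-state error to a unit ramp: e_ss = 1/K_v = 0.0162.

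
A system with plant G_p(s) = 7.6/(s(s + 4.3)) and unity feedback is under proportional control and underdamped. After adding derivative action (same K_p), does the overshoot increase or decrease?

With PD the characteristic equation becomes s² + (a + K·K_d)s + K·K_p = 0; the damping term grows, ζ rises, overshoot falls.

decrease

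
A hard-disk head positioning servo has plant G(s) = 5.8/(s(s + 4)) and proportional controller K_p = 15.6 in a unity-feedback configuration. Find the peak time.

T_p = 0.338 s

The closed-loop denominator s² + 4s + 90.48 gives ω_n = √90.48 = 9.512 and ζ = 4/(2ω_n) = 0.2103.
Damped frequency ω_d = ω_n√(1−ζ²) = 9.299 rad/s, so peak time T_p = π/ω_d = 0.338 s.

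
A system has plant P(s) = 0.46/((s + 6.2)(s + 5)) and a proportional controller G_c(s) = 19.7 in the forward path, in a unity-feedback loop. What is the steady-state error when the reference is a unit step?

The loop is type 0. Static position error constant K_pos = G_c(0)·P(0) = 19.7·0.01484 = 0.2923.
Steady-state error to a unit step: e_ss = 1/(1+K_pos) = 1/1.292 = 0.774.

0.774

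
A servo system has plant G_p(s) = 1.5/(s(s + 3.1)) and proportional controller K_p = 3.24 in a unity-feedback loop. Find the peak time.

From 1 + K_pG_p(s) = 0: s² + 3.1s + 4.86 = 0 ⇒ ω_n = 2.205, ζ = 0.7031.
Damped frequency ω_d = ω_n√(1−ζ²) = 1.568 rad/s, so peak time T_p = π/ω_d = 2 s.

T_p = 2 s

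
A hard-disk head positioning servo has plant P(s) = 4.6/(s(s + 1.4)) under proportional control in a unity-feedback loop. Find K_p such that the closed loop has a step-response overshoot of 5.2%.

K_p = 0.227

From %OS = 100·exp(−πζ/√(1−ζ²)) = 5.2%, ζ = −ln(0.052)/√(π²+ln²(0.052)) = 0.6853.
Characteristic equation s² + 1.4s + 4.6K_p = 0 gives ζ = 1.4/(2√(4.6K_p)).
Setting ζ = 0.6853: √(4.6K_p) = 1.4/(2·0.6853) = 1.021, so K_p = 1.043/4.6 = 0.227.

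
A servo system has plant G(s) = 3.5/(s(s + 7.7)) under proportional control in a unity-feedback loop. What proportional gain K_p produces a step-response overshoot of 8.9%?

K_p = 11.4

From %OS = 100·exp(−πζ/√(1−ζ²)) = 8.9%, ζ = −ln(0.089)/√(π²+ln²(0.089)) = 0.6101.
Characteristic equation s² + 7.7s + 3.5K_p = 0 gives ζ = 7.7/(2√(3.5K_p)).
Setting ζ = 0.6101: √(3.5K_p) = 7.7/(2·0.6101) = 6.31, so K_p = 39.82/3.5 = 11.4.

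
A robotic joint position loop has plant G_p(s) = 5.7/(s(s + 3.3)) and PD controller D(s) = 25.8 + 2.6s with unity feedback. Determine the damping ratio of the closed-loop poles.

ζ = 0.747

Forward path: (25.8 + 2.6s)·5.7/(s(s+3.3)). The closed-loop characteristic equation is s² + (3.3 + 5.7·2.6)s + 5.7·25.8 = 0.
That is s² + 18.12s + 147.1 = 0, so ω_n = 12.13 rad/s and ζ = 18.12/(2·12.13) = 0.7471.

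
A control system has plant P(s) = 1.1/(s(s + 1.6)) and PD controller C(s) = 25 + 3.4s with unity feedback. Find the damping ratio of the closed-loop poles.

ζ = 0.509

Forward path: (25 + 3.4s)·1.1/(s(s+1.6)). The closed-loop characteristic equation is s² + (1.6 + 1.1·3.4)s + 1.1·25 = 0.
That is s² + 5.34s + 27.5 = 0, so ω_n = 5.244 rad/s and ζ = 5.34/(2·5.244) = 0.5091.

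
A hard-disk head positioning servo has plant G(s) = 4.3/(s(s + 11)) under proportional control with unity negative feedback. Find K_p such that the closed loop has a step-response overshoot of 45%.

K_p = 116

From %OS = 100·exp(−πζ/√(1−ζ²)) = 45%, ζ = −ln(0.45)/√(π²+ln²(0.45)) = 0.2463.
Characteristic equation s² + 11s + 4.3K_p = 0 gives ζ = 11/(2√(4.3K_p)).
Setting ζ = 0.2463: √(4.3K_p) = 11/(2·0.2463) = 22.33, so K_p = 498.5/4.3 = 116.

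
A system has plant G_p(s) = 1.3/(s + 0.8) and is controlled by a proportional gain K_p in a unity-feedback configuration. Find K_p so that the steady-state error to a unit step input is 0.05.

K_p = 11.7

Steady-state error for a unit step on this type-0 loop is 1/(1 + K_p·G_p(0)).
G_p(0) = 1.625. Require 1/(1 + K_p·1.625) = 0.05, so 1 + 1.625·K_p = 20.
K_p = (20 − 1)/1.625 = 11.7.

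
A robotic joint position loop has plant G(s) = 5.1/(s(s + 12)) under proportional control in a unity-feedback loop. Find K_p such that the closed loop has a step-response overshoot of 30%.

From %OS = 100·exp(−πζ/√(1−ζ²)) = 30%, ζ = −ln(0.3)/√(π²+ln²(0.3)) = 0.3579.
Characteristic equation s² + 12s + 5.1K_p = 0 gives ζ = 12/(2√(5.1K_p)).
Setting ζ = 0.3579: √(5.1K_p) = 12/(2·0.3579) = 16.77, so K_p = 281.1/5.1 = 55.1.

K_p = 55.1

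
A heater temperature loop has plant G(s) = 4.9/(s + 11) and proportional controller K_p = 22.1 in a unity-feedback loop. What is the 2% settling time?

T_s ≈ 0.0335 s

Closed-loop transfer function: T(s) = K_p·G(s)/(1 + K_p·G(s)) = 108.3/(s + 11 + 108.3) = 108.3/(s + 119.3).
Time constant τ = 1/119.3 = 0.008383 s, so the 2% settling time is about 4τ = 0.0335 s.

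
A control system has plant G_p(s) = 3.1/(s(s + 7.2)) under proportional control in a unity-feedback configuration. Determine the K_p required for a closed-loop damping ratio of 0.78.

K_p = 6.87

Closed-loop characteristic equation: s² + 7.2s + K_p·3.1 = 0.
So ω_n = √(3.1K_p) and 2ζω_n = 7.2, giving ζ = 7.2/(2√(3.1K_p)).
Setting ζ = 0.78: √(3.1K_p) = 7.2/(2·0.78) = 4.615, so K_p = 21.3/3.1 = 6.87.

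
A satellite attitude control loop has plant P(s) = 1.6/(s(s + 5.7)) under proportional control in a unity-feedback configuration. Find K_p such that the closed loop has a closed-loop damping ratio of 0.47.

K_p = 23

Closed-loop characteristic equation: s² + 5.7s + K_p·1.6 = 0.
So ω_n = √(1.6K_p) and 2ζω_n = 5.7, giving ζ = 5.7/(2√(1.6K_p)).
Setting ζ = 0.47: √(1.6K_p) = 5.7/(2·0.47) = 6.064, so K_p = 36.77/1.6 = 23.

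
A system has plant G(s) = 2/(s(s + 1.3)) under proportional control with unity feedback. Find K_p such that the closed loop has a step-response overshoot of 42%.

From %OS = 100·exp(−πζ/√(1−ζ²)) = 42%, ζ = −ln(0.42)/√(π²+ln²(0.42)) = 0.2662.
Characteristic equation s² + 1.3s + 2K_p = 0 gives ζ = 1.3/(2√(2K_p)).
Setting ζ = 0.2662: √(2K_p) = 1.3/(2·0.2662) = 2.442, so K_p = 5.963/2 = 2.98.

K_p = 2.98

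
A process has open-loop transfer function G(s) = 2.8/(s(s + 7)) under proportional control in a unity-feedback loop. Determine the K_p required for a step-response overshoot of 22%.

K_p = 23.2

From %OS = 100·exp(−πζ/√(1−ζ²)) = 22%, ζ = −ln(0.22)/√(π²+ln²(0.22)) = 0.4342.
Characteristic equation s² + 7s + 2.8K_p = 0 gives ζ = 7/(2√(2.8K_p)).
Setting ζ = 0.4342: √(2.8K_p) = 7/(2·0.4342) = 8.061, so K_p = 64.99/2.8 = 23.2.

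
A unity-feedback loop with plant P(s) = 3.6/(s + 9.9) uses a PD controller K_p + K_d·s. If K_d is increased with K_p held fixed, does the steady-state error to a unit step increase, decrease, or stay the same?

unchanged

At s = 0 the derivative term contributes nothing: C(0) = K_p regardless of K_d, so K_pos = K_p·P(0) and e_ss are unchanged.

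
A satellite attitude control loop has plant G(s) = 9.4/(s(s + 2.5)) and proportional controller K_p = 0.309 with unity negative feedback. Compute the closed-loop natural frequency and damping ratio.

ω_n = 1.7 rad/s, ζ = 0.733

The closed-loop denominator is s(s+2.5) + 0.309·9.4 = s² + 2.5s + 2.905.
So ω_n² = 2.905 ⇒ ω_n = 1.704 rad/s, and ζ = 2.5/(2ω_n) = 0.733.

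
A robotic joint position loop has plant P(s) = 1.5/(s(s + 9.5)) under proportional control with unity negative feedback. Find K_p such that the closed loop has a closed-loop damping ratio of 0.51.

Closed-loop characteristic equation: s² + 9.5s + K_p·1.5 = 0.
So ω_n = √(1.5K_p) and 2ζω_n = 9.5, giving ζ = 9.5/(2√(1.5K_p)).
Setting ζ = 0.51: √(1.5K_p) = 9.5/(2·0.51) = 9.314, so K_p = 86.75/1.5 = 57.8.

K_p = 57.8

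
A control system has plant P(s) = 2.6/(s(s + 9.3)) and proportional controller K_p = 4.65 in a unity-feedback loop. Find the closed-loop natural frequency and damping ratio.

ω_n = 3.48 rad/s, ζ = 1.34

The closed-loop denominator is s(s+9.3) + 4.65·2.6 = s² + 9.3s + 12.09.
So ω_n² = 12.09 ⇒ ω_n = 3.477 rad/s, and ζ = 9.3/(2ω_n) = 1.34.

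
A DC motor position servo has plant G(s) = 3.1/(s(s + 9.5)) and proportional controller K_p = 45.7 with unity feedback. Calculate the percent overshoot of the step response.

Closed-loop characteristic equation: s² + 9.5s + 141.7 = 0, so ω_n = 11.9 rad/s and ζ = 9.5/(2·11.9) = 0.3991.
%OS = 100·exp(−πζ/√(1−ζ²)) = 100·exp(−π·0.3991/√0.8407) = 25.5%.

25.5%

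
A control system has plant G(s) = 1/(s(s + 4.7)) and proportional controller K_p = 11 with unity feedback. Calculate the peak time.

T_p = 1.34 s

The closed-loop denominator s² + 4.7s + 11 gives ω_n = √11 = 3.317 and ζ = 4.7/(2ω_n) = 0.7086.
Damped frequency ω_d = ω_n√(1−ζ²) = 2.34 rad/s, so peak time T_p = π/ω_d = 1.34 s.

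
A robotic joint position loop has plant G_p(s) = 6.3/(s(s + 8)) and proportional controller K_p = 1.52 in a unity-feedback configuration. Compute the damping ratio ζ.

1 + K_p·G_p(s) = 0 gives s² + 8s + 9.576 = 0.
So ω_n² = 9.576 ⇒ ω_n = 3.095 rad/s, and ζ = 8/(2ω_n) = 1.29.

ζ = 1.29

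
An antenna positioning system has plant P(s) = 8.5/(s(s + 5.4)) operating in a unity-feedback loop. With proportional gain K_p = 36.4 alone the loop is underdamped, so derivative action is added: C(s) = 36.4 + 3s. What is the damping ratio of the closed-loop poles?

Forward path: (36.4 + 3s)·8.5/(s(s+5.4)). The closed-loop characteristic equation is s² + (5.4 + 8.5·3)s + 8.5·36.4 = 0.
That is s² + 30.9s + 309.4 = 0, so ω_n = 17.59 rad/s and ζ = 30.9/(2·17.59) = 0.8784.

ζ = 0.878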